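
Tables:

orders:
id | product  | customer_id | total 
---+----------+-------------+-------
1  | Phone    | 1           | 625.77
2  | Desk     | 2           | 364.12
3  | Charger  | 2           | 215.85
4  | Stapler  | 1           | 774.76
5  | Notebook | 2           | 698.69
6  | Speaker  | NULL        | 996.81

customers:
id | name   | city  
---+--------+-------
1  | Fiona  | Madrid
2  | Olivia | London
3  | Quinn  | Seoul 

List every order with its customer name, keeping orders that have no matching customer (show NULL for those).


LEFT JOIN keeps every row from orders (the left table); where customer_id has no match in customers, the customer columns become NULL. Walk through each order:
  - order 1 (Phone): customer_id=1 -> matches Fiona
  - order 2 (Desk): customer_id=2 -> matches Olivia
  - order 3 (Charger): customer_id=2 -> matches Olivia
  - order 4 (Stapler): customer_id=1 -> matches Fiona
  - order 5 (Notebook): customer_id=2 -> matches Olivia
  - order 6 (Speaker): customer_id=NULL, no match -> kept with NULL
All 6 rows appear; 1 has NULL customer.

SQL:
SELECT a.product, b.name AS customer
FROM orders a
LEFT JOIN customers b ON a.customer_id = b.id

Result:
product  | customer
---------+---------
Phone    | Fiona   
Desk     | Olivia  
Charger  | Olivia  
Stapler  | Fiona   
Notebook | Olivia  
Speaker  | NULL    


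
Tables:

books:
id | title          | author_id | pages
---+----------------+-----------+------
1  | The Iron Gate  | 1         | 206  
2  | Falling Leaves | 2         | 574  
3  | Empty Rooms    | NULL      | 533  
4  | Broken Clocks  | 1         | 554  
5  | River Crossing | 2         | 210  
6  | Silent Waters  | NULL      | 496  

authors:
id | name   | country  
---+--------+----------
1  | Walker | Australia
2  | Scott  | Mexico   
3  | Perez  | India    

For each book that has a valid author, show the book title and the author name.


INNER JOIN keeps only books rows whose author_id matches an id in authors. Walk through each book:
  - book 1 (The Iron Gate): author_id=1 -> matches Walker
  - book 2 (Falling Leaves): author_id=2 -> matches Scott
  - book 3 (Empty Rooms): author_id=NULL, no match -> dropped
  - book 4 (Broken Clocks): author_id=1 -> matches Walker
  - book 5 (River Crossing): author_id=2 -> matches Scott
  - book 6 (Silent Waters): author_id=NULL, no match -> dropped
So 2 of 6 rows are dropped.

SQL:
SELECT a.title, b.name AS author
FROM books a
INNER JOIN authors b ON a.author_id = b.id

Result:
title          | author
---------------+-------
The Iron Gate  | Walker
Falling Leaves | Scott 
Broken Clocks  | Walker
River Crossing | Scott 


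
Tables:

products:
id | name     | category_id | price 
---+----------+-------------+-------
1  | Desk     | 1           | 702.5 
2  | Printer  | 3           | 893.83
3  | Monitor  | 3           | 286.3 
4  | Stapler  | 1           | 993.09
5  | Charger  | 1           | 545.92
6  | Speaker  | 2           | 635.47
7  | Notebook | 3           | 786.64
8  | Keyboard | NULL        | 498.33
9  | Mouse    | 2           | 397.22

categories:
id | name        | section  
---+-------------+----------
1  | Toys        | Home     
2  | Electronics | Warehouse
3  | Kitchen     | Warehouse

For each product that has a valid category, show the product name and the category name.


INNER JOIN keeps only products rows whose category_id matches an id in categories. Walk through each product:
  - product 1 (Desk): category_id=1 -> matches Toys
  - product 2 (Printer): category_id=3 -> matches Kitchen
  - product 3 (Monitor): category_id=3 -> matches Kitchen
  - product 4 (Stapler): category_id=1 -> matches Toys
  - product 5 (Charger): category_id=1 -> matches Toys
  - product 6 (Speaker): category_id=2 -> matches Electronics
  - product 7 (Notebook): category_id=3 -> matches Kitchen
  - product 8 (Keyboard): category_id=NULL, no match -> dropped
  - product 9 (Mouse): category_id=2 -> matches Electronics
So 1 of 9 rows is dropped.

SQL:
SELECT a.name, b.name AS category
FROM products a
INNER JOIN categories b ON a.category_id = b.id

Result:
name     | category   
---------+------------
Desk     | Toys       
Printer  | Kitchen    
Monitor  | Kitchen    
Stapler  | Toys       
Charger  | Toys       
Speaker  | Electronics
Notebook | Kitchen    
Mouse    | Electronics


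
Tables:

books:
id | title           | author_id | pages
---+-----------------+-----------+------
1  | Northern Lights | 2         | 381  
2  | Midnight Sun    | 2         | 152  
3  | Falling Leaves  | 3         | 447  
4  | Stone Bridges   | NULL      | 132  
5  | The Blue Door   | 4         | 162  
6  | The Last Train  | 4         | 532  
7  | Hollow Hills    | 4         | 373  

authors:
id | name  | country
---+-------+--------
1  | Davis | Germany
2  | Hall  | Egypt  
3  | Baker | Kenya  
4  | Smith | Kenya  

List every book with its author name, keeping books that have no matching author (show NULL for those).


LEFT JOIN keeps every row from books (the left table); where author_id has no match in authors, the author columns become NULL. Walk through each book:
  - book 1 (Northern Lights): author_id=2 -> matches Hall
  - book 2 (Midnight Sun): author_id=2 -> matches Hall
  - book 3 (Falling Leaves): author_id=3 -> matches Baker
  - book 4 (Stone Bridges): author_id=NULL, no match -> kept with NULL
  - book 5 (The Blue Door): author_id=4 -> matches Smith
  - book 6 (The Last Train): author_id=4 -> matches Smith
  - book 7 (Hollow Hills): author_id=4 -> matches Smith
All 7 rows appear; 1 has NULL author.

SQL:
SELECT a.title, b.name AS author
FROM books a
LEFT JOIN authors b ON a.author_id = b.id

Result:
title           | author
----------------+-------
Northern Lights | Hall  
Midnight Sun    | Hall  
Falling Leaves  | Baker 
Stone Bridges   | NULL  
The Blue Door   | Smith 
The Last Train  | Smith 
Hollow Hills    | Smith 


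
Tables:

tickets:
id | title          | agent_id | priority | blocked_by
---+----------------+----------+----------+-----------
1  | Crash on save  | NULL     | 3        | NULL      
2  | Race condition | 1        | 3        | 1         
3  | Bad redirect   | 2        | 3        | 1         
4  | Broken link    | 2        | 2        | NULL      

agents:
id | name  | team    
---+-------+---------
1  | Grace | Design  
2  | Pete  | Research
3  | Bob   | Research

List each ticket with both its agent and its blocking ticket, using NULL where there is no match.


Two LEFT JOINs from the same base table tickets: one to agents via agent_id, one to tickets itself via blocked_by. Both are LEFT so every ticket is preserved.
Match against agents:
  - ticket 1 (Crash on save): agent_id=NULL, no match -> kept with NULL
  - ticket 2 (Race condition): agent_id=1 -> matches Grace
  - ticket 3 (Bad redirect): agent_id=2 -> matches Pete
  - ticket 4 (Broken link): agent_id=2 -> matches Pete
Match against tickets (self):
  - ticket 1 (Crash on save): blocked_by=NULL -> NULL
  - ticket 2 (Race condition): blocked_by=1 -> Crash on save
  - ticket 3 (Bad redirect): blocked_by=1 -> Crash on save
  - ticket 4 (Broken link): blocked_by=NULL -> NULL

SQL:
SELECT a.title, b.name AS agent, c.title AS blocked_by
FROM tickets a
LEFT JOIN agents b ON a.agent_id = b.id
LEFT JOIN tickets c ON a.blocked_by = c.id

Result:
title          | agent | blocked_by   
---------------+-------+--------------
Crash on save  | NULL  | NULL         
Race condition | Grace | Crash on save
Bad redirect   | Pete  | Crash on save
Broken link    | Pete  | NULL         


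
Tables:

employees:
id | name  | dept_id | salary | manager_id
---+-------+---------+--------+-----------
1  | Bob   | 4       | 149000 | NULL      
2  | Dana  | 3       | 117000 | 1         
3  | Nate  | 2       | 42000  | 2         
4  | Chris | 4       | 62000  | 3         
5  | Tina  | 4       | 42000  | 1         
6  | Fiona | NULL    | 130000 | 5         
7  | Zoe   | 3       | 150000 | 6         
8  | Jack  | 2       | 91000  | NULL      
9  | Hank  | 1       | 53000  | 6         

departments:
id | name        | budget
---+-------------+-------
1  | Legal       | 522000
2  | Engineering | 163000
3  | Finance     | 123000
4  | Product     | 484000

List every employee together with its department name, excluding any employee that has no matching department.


INNER JOIN keeps only employees rows whose dept_id matches an id in departments. Walk through each employee:
  - employee 1 (Bob): dept_id=4 -> matches Product
  - employee 2 (Dana): dept_id=3 -> matches Finance
  - employee 3 (Nate): dept_id=2 -> matches Engineering
  - employee 4 (Chris): dept_id=4 -> matches Product
  - employee 5 (Tina): dept_id=4 -> matches Product
  - employee 6 (Fiona): dept_id=NULL, no match -> dropped
  - employee 7 (Zoe): dept_id=3 -> matches Finance
  - employee 8 (Jack): dept_id=2 -> matches Engineering
  - employee 9 (Hank): dept_id=1 -> matches Legal
So 1 of 9 rows is dropped.

SQL:
SELECT a.name, b.name AS department
FROM employees a
INNER JOIN departments b ON a.dept_id = b.id

Result:
name  | department 
------+------------
Bob   | Product    
Dana  | Finance    
Nate  | Engineering
Chris | Product    
Tina  | Product    
Zoe   | Finance    
Jack  | Engineering
Hank  | Legal      


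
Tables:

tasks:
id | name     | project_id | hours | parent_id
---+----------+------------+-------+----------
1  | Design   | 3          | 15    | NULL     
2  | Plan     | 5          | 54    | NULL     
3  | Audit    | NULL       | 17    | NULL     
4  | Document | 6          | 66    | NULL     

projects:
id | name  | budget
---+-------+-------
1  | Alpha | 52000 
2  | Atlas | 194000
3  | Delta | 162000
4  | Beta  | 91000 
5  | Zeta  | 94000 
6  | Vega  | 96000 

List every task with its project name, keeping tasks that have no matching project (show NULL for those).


LEFT JOIN keeps every row from tasks (the left table); where project_id has no match in projects, the project columns become NULL. Walk through each task:
  - task 1 (Design): project_id=3 -> matches Delta
  - task 2 (Plan): project_id=5 -> matches Zeta
  - task 3 (Audit): project_id=NULL, no match -> kept with NULL
  - task 4 (Document): project_id=6 -> matches Vega
All 4 rows appear; 1 has NULL project.

SQL:
SELECT a.name, b.name AS project
FROM tasks a
LEFT JOIN projects b ON a.project_id = b.id

Result:
name     | project
---------+--------
Design   | Delta  
Plan     | Zeta   
Audit    | NULL   
Document | Vega   


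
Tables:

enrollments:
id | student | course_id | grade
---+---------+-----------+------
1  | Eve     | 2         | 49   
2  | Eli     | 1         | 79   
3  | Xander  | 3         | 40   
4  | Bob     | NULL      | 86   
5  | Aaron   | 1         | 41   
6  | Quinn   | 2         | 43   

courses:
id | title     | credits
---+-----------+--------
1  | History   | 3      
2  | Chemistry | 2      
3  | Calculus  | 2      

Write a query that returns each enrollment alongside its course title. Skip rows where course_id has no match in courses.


INNER JOIN keeps only enrollments rows whose course_id matches an id in courses. Walk through each enrollment:
  - enrollment 1 (Eve): course_id=2 -> matches Chemistry
  - enrollment 2 (Eli): course_id=1 -> matches History
  - enrollment 3 (Xander): course_id=3 -> matches Calculus
  - enrollment 4 (Bob): course_id=NULL, no match -> dropped
  - enrollment 5 (Aaron): course_id=1 -> matches History
  - enrollment 6 (Quinn): course_id=2 -> matches Chemistry
So 1 of 6 rows is dropped.

SQL:
SELECT a.student, b.title AS course
FROM enrollments a
INNER JOIN courses b ON a.course_id = b.id

Result:
student | course   
--------+----------
Eve     | Chemistry
Eli     | History  
Xander  | Calculus 
Aaron   | History  
Quinn   | Chemistry


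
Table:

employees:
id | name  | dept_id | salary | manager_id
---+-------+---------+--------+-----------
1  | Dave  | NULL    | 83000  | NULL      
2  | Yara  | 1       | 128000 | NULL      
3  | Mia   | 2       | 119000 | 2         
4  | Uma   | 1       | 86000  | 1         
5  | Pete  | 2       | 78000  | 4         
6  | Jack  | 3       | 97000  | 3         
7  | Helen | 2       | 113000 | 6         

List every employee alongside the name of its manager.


This is a self-join: employees is joined to a second copy of itself, matching each row's manager_id to another row's id. Use LEFT JOIN so rows with manager_id=NULL are kept.
  - employee 1 (Dave): manager_id=NULL -> NULL
  - employee 2 (Yara): manager_id=NULL -> NULL
  - employee 3 (Mia): manager_id=2 -> Yara
  - employee 4 (Uma): manager_id=1 -> Dave
  - employee 5 (Pete): manager_id=4 -> Uma
  - employee 6 (Jack): manager_id=3 -> Mia
  - employee 7 (Helen): manager_id=6 -> Jack

SQL:
SELECT a.name AS item, b.name AS manager
FROM employees a
LEFT JOIN employees b ON a.manager_id = b.id

Result:
item  | manager
------+--------
Dave  | NULL   
Yara  | NULL   
Mia   | Yara   
Uma   | Dave   
Pete  | Uma    
Jack  | Mia    
Helen | Jack   


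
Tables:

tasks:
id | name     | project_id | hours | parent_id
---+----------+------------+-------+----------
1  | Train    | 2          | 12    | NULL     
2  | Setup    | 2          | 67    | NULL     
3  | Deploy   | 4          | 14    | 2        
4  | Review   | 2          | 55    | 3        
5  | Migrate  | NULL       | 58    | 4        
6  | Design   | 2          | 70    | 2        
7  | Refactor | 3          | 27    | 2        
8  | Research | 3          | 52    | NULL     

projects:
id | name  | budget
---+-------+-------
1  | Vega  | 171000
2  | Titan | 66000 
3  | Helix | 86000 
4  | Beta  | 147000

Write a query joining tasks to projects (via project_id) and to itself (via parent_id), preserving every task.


Two LEFT JOINs from the same base table tasks: one to projects via project_id, one to tasks itself via parent_id. Both are LEFT so every task is preserved.
Match against projects:
  - task 1 (Train): project_id=2 -> matches Titan
  - task 2 (Setup): project_id=2 -> matches Titan
  - task 3 (Deploy): project_id=4 -> matches Beta
  - task 4 (Review): project_id=2 -> matches Titan
  - task 5 (Migrate): project_id=NULL, no match -> kept with NULL
  - task 6 (Design): project_id=2 -> matches Titan
  - task 7 (Refactor): project_id=3 -> matches Helix
  - task 8 (Research): project_id=3 -> matches Helix
Match against tasks (self):
  - task 1 (Train): parent_id=NULL -> NULL
  - task 2 (Setup): parent_id=NULL -> NULL
  - task 3 (Deploy): parent_id=2 -> Setup
  - task 4 (Review): parent_id=3 -> Deploy
  - task 5 (Migrate): parent_id=4 -> Review
  - task 6 (Design): parent_id=2 -> Setup
  - task 7 (Refactor): parent_id=2 -> Setup
  - task 8 (Research): parent_id=NULL -> NULL

SQL:
SELECT a.name, b.name AS project, c.name AS parent
FROM tasks a
LEFT JOIN projects b ON a.project_id = b.id
LEFT JOIN tasks c ON a.parent_id = c.id

Result:
name     | project | parent
---------+---------+-------
Train    | Titan   | NULL  
Setup    | Titan   | NULL  
Deploy   | Beta    | Setup 
Review   | Titan   | Deploy
Migrate  | NULL    | Review
Design   | Titan   | Setup 
Refactor | Helix   | Setup 
Research | Helix   | NULL  


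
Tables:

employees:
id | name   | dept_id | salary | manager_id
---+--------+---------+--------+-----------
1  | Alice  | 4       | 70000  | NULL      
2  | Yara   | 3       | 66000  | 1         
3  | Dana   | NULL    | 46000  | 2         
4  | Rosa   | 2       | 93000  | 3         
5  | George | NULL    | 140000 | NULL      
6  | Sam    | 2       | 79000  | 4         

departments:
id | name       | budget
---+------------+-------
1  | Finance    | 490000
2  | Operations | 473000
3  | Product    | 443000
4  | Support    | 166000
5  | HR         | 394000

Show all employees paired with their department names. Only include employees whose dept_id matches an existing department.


INNER JOIN keeps only employees rows whose dept_id matches an id in departments. Walk through each employee:
  - employee 1 (Alice): dept_id=4 -> matches Support
  - employee 2 (Yara): dept_id=3 -> matches Product
  - employee 3 (Dana): dept_id=NULL, no match -> dropped
  - employee 4 (Rosa): dept_id=2 -> matches Operations
  - employee 5 (George): dept_id=NULL, no match -> dropped
  - employee 6 (Sam): dept_id=2 -> matches Operations
So 2 of 6 rows are dropped.

SQL:
SELECT a.name, b.name AS department
FROM employees a
INNER JOIN departments b ON a.dept_id = b.id

Result:
name  | department
------+-----------
Alice | Support   
Yara  | Product   
Rosa  | Operations
Sam   | Operations


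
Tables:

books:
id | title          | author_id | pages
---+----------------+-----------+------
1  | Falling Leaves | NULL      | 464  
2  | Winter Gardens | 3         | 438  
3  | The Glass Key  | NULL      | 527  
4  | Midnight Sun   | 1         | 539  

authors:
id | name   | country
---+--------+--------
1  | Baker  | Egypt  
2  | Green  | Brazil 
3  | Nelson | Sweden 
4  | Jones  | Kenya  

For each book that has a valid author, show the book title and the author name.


INNER JOIN keeps only books rows whose author_id matches an id in authors. Walk through each book:
  - book 1 (Falling Leaves): author_id=NULL, no match -> dropped
  - book 2 (Winter Gardens): author_id=3 -> matches Nelson
  - book 3 (The Glass Key): author_id=NULL, no match -> dropped
  - book 4 (Midnight Sun): author_id=1 -> matches Baker
So 2 of 4 rows are dropped.

SQL:
SELECT a.title, b.name AS author
FROM books a
INNER JOIN authors b ON a.author_id = b.id

Result:
title          | author
---------------+-------
Winter Gardens | Nelson
Midnight Sun   | Baker 


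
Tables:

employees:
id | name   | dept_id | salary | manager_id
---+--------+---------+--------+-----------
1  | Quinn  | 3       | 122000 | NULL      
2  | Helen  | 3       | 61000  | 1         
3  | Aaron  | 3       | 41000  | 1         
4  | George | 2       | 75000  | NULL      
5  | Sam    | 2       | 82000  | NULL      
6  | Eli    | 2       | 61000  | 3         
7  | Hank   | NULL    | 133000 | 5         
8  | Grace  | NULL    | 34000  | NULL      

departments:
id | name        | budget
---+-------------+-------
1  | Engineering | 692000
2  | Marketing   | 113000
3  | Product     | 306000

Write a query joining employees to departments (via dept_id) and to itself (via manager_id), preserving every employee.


Two LEFT JOINs from the same base table employees: one to departments via dept_id, one to employees itself via manager_id. Both are LEFT so every employee is preserved.
Match against departments:
  - employee 1 (Quinn): dept_id=3 -> matches Product
  - employee 2 (Helen): dept_id=3 -> matches Product
  - employee 3 (Aaron): dept_id=3 -> matches Product
  - employee 4 (George): dept_id=2 -> matches Marketing
  - employee 5 (Sam): dept_id=2 -> matches Marketing
  - employee 6 (Eli): dept_id=2 -> matches Marketing
  - employee 7 (Hank): dept_id=NULL, no match -> kept with NULL
  - employee 8 (Grace): dept_id=NULL, no match -> kept with NULL
Match against employees (self):
  - employee 1 (Quinn): manager_id=NULL -> NULL
  - employee 2 (Helen): manager_id=1 -> Quinn
  - employee 3 (Aaron): manager_id=1 -> Quinn
  - employee 4 (George): manager_id=NULL -> NULL
  - employee 5 (Sam): manager_id=NULL -> NULL
  - employee 6 (Eli): manager_id=3 -> Aaron
  - employee 7 (Hank): manager_id=5 -> Sam
  - employee 8 (Grace): manager_id=NULL -> NULL

SQL:
SELECT a.name, b.name AS department, c.name AS manager
FROM employees a
LEFT JOIN departments b ON a.dept_id = b.id
LEFT JOIN employees c ON a.manager_id = c.id

Result:
name   | department | manager
-------+------------+--------
Quinn  | Product    | NULL   
Helen  | Product    | Quinn  
Aaron  | Product    | Quinn  
George | Marketing  | NULL   
Sam    | Marketing  | NULL   
Eli    | Marketing  | Aaron  
Hank   | NULL       | Sam    
Grace  | NULL       | NULL   


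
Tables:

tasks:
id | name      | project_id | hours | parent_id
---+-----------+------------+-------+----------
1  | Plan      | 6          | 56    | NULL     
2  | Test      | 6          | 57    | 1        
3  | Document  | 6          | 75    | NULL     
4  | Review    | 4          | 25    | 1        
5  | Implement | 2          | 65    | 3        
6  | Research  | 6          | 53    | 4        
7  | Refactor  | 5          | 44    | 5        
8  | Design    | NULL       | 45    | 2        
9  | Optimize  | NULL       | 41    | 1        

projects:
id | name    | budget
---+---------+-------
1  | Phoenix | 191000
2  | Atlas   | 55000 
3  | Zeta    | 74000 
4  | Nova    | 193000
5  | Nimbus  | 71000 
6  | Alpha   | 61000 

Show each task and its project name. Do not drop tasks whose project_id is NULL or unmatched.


LEFT JOIN keeps every row from tasks (the left table); where project_id has no match in projects, the project columns become NULL. Walk through each task:
  - task 1 (Plan): project_id=6 -> matches Alpha
  - task 2 (Test): project_id=6 -> matches Alpha
  - task 3 (Document): project_id=6 -> matches Alpha
  - task 4 (Review): project_id=4 -> matches Nova
  - task 5 (Implement): project_id=2 -> matches Atlas
  - task 6 (Research): project_id=6 -> matches Alpha
  - task 7 (Refactor): project_id=5 -> matches Nimbus
  - task 8 (Design): project_id=NULL, no match -> kept with NULL
  - task 9 (Optimize): project_id=NULL, no match -> kept with NULL
All 9 rows appear; 2 have NULL project.

SQL:
SELECT a.name, b.name AS project
FROM tasks a
LEFT JOIN projects b ON a.project_id = b.id

Result:
name      | project
----------+--------
Plan      | Alpha  
Test      | Alpha  
Document  | Alpha  
Review    | Nova   
Implement | Atlas  
Research  | Alpha  
Refactor  | Nimbus 
Design    | NULL   
Optimize  | NULL   


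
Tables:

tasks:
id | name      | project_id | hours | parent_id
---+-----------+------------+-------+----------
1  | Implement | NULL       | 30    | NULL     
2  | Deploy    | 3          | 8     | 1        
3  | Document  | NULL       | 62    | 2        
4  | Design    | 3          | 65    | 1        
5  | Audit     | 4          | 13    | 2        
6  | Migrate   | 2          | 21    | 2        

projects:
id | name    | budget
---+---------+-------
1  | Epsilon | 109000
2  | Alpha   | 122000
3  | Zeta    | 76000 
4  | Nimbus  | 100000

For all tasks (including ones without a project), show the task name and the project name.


LEFT JOIN keeps every row from tasks (the left table); where project_id has no match in projects, the project columns become NULL. Walk through each task:
  - task 1 (Implement): project_id=NULL, no match -> kept with NULL
  - task 2 (Deploy): project_id=3 -> matches Zeta
  - task 3 (Document): project_id=NULL, no match -> kept with NULL
  - task 4 (Design): project_id=3 -> matches Zeta
  - task 5 (Audit): project_id=4 -> matches Nimbus
  - task 6 (Migrate): project_id=2 -> matches Alpha
All 6 rows appear; 2 have NULL project.

SQL:
SELECT a.name, b.name AS project
FROM tasks a
LEFT JOIN projects b ON a.project_id = b.id

Result:
name      | project
----------+--------
Implement | NULL   
Deploy    | Zeta   
Document  | NULL   
Design    | Zeta   
Audit     | Nimbus 
Migrate   | Alpha  


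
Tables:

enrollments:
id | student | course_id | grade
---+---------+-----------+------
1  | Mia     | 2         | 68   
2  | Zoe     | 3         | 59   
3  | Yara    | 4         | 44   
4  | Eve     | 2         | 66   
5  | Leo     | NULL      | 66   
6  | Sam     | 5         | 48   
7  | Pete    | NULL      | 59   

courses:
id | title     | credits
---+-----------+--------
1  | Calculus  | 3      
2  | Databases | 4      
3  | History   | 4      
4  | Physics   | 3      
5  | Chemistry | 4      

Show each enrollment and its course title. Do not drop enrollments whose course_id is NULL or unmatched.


LEFT JOIN keeps every row from enrollments (the left table); where course_id has no match in courses, the course columns become NULL. Walk through each enrollment:
  - enrollment 1 (Mia): course_id=2 -> matches Databases
  - enrollment 2 (Zoe): course_id=3 -> matches History
  - enrollment 3 (Yara): course_id=4 -> matches Physics
  - enrollment 4 (Eve): course_id=2 -> matches Databases
  - enrollment 5 (Leo): course_id=NULL, no match -> kept with NULL
  - enrollment 6 (Sam): course_id=5 -> matches Chemistry
  - enrollment 7 (Pete): course_id=NULL, no match -> kept with NULL
All 7 rows appear; 2 have NULL course.

SQL:
SELECT a.student, b.title AS course
FROM enrollments a
LEFT JOIN courses b ON a.course_id = b.id

Result:
student | course   
--------+----------
Mia     | Databases
Zoe     | History  
Yara    | Physics  
Eve     | Databases
Leo     | NULL     
Sam     | Chemistry
Pete    | NULL     


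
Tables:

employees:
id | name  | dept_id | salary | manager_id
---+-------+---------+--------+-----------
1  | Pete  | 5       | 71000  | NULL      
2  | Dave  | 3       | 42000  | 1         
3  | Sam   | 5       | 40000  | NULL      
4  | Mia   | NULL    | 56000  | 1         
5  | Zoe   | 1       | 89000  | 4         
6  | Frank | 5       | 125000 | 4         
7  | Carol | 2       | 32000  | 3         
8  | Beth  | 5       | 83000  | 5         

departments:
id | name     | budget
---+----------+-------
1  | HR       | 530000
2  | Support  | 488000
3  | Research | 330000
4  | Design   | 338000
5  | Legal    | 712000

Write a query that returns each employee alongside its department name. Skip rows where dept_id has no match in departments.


INNER JOIN keeps only employees rows whose dept_id matches an id in departments. Walk through each employee:
  - employee 1 (Pete): dept_id=5 -> matches Legal
  - employee 2 (Dave): dept_id=3 -> matches Research
  - employee 3 (Sam): dept_id=5 -> matches Legal
  - employee 4 (Mia): dept_id=NULL, no match -> dropped
  - employee 5 (Zoe): dept_id=1 -> matches HR
  - employee 6 (Frank): dept_id=5 -> matches Legal
  - employee 7 (Carol): dept_id=2 -> matches Support
  - employee 8 (Beth): dept_id=5 -> matches Legal
So 1 of 8 rows is dropped.

SQL:
SELECT a.name, b.name AS department
FROM employees a
INNER JOIN departments b ON a.dept_id = b.id

Result:
name  | department
------+-----------
Pete  | Legal     
Dave  | Research  
Sam   | Legal     
Zoe   | HR        
Frank | Legal     
Carol | Support   
Beth  | Legal     


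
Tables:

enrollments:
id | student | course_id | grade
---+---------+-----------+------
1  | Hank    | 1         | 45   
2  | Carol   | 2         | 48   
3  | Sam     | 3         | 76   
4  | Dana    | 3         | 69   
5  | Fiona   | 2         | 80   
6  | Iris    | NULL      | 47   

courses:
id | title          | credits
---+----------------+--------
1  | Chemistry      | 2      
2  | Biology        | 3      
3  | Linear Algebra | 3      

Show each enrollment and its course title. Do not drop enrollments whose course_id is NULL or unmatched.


LEFT JOIN keeps every row from enrollments (the left table); where course_id has no match in courses, the course columns become NULL. Walk through each enrollment:
  - enrollment 1 (Hank): course_id=1 -> matches Chemistry
  - enrollment 2 (Carol): course_id=2 -> matches Biology
  - enrollment 3 (Sam): course_id=3 -> matches Linear Algebra
  - enrollment 4 (Dana): course_id=3 -> matches Linear Algebra
  - enrollment 5 (Fiona): course_id=2 -> matches Biology
  - enrollment 6 (Iris): course_id=NULL, no match -> kept with NULL
All 6 rows appear; 1 has NULL course.

SQL:
SELECT a.student, b.title AS course
FROM enrollments a
LEFT JOIN courses b ON a.course_id = b.id

Result:
student | course        
--------+---------------
Hank    | Chemistry     
Carol   | Biology       
Sam     | Linear Algebra
Dana    | Linear Algebra
Fiona   | Biology       
Iris    | NULL          


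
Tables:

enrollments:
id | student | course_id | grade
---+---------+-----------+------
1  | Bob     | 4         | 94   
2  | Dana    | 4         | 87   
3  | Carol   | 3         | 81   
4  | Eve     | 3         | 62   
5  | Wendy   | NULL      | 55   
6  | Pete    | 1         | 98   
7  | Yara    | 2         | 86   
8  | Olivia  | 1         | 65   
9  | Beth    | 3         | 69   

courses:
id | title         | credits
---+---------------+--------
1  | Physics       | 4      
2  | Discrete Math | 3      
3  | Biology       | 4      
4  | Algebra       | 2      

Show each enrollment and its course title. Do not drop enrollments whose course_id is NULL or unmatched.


LEFT JOIN keeps every row from enrollments (the left table); where course_id has no match in courses, the course columns become NULL. Walk through each enrollment:
  - enrollment 1 (Bob): course_id=4 -> matches Algebra
  - enrollment 2 (Dana): course_id=4 -> matches Algebra
  - enrollment 3 (Carol): course_id=3 -> matches Biology
  - enrollment 4 (Eve): course_id=3 -> matches Biology
  - enrollment 5 (Wendy): course_id=NULL, no match -> kept with NULL
  - enrollment 6 (Pete): course_id=1 -> matches Physics
  - enrollment 7 (Yara): course_id=2 -> matches Discrete Math
  - enrollment 8 (Olivia): course_id=1 -> matches Physics
  - enrollment 9 (Beth): course_id=3 -> matches Biology
All 9 rows appear; 1 has NULL course.

SQL:
SELECT a.student, b.title AS course
FROM enrollments a
LEFT JOIN courses b ON a.course_id = b.id

Result:
student | course       
--------+--------------
Bob     | Algebra      
Dana    | Algebra      
Carol   | Biology      
Eve     | Biology      
Wendy   | NULL         
Pete    | Physics      
Yara    | Discrete Math
Olivia  | Physics      
Beth    | Biology      


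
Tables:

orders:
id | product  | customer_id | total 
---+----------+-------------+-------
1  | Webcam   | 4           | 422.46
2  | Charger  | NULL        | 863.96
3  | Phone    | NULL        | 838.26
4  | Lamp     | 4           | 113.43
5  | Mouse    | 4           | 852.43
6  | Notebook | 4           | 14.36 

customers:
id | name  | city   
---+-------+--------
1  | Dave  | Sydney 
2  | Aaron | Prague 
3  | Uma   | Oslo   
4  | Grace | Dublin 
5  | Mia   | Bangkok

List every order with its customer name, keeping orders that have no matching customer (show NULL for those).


LEFT JOIN keeps every row from orders (the left table); where customer_id has no match in customers, the customer columns become NULL. Walk through each order:
  - order 1 (Webcam): customer_id=4 -> matches Grace
  - order 2 (Charger): customer_id=NULL, no match -> kept with NULL
  - order 3 (Phone): customer_id=NULL, no match -> kept with NULL
  - order 4 (Lamp): customer_id=4 -> matches Grace
  - order 5 (Mouse): customer_id=4 -> matches Grace
  - order 6 (Notebook): customer_id=4 -> matches Grace
All 6 rows appear; 2 have NULL customer.

SQL:
SELECT a.product, b.name AS customer
FROM orders a
LEFT JOIN customers b ON a.customer_id = b.id

Result:
product  | customer
---------+---------
Webcam   | Grace   
Charger  | NULL    
Phone    | NULL    
Lamp     | Grace   
Mouse    | Grace   
Notebook | Grace   


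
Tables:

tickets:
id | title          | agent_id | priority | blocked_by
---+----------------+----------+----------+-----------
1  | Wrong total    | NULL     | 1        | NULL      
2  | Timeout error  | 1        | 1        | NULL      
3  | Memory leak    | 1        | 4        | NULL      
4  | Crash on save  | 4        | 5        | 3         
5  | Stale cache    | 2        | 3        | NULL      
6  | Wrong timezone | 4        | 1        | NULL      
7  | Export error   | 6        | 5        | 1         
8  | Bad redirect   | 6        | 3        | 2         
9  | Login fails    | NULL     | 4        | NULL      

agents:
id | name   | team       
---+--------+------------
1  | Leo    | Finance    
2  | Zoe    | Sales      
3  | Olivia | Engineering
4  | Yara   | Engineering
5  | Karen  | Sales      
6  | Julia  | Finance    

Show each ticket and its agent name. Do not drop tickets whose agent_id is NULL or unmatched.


LEFT JOIN keeps every row from tickets (the left table); where agent_id has no match in agents, the agent columns become NULL. Walk through each ticket:
  - ticket 1 (Wrong total): agent_id=NULL, no match -> kept with NULL
  - ticket 2 (Timeout error): agent_id=1 -> matches Leo
  - ticket 3 (Memory leak): agent_id=1 -> matches Leo
  - ticket 4 (Crash on save): agent_id=4 -> matches Yara
  - ticket 5 (Stale cache): agent_id=2 -> matches Zoe
  - ticket 6 (Wrong timezone): agent_id=4 -> matches Yara
  - ticket 7 (Export error): agent_id=6 -> matches Julia
  - ticket 8 (Bad redirect): agent_id=6 -> matches Julia
  - ticket 9 (Login fails): agent_id=NULL, no match -> kept with NULL
All 9 rows appear; 2 have NULL agent.

SQL:
SELECT a.title, b.name AS agent
FROM tickets a
LEFT JOIN agents b ON a.agent_id = b.id

Result:
title          | agent
---------------+------
Wrong total    | NULL 
Timeout error  | Leo  
Memory leak    | Leo  
Crash on save  | Yara 
Stale cache    | Zoe  
Wrong timezone | Yara 
Export error   | Julia
Bad redirect   | Julia
Login fails    | NULL 


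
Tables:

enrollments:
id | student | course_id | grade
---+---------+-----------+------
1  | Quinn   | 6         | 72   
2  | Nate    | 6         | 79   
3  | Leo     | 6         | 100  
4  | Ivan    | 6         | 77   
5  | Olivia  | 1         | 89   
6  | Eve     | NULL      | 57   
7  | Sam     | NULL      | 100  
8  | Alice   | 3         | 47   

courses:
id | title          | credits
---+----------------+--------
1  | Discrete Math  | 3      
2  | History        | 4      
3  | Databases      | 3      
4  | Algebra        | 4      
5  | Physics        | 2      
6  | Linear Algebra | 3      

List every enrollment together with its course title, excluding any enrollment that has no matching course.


INNER JOIN keeps only enrollments rows whose course_id matches an id in courses. Walk through each enrollment:
  - enrollment 1 (Quinn): course_id=6 -> matches Linear Algebra
  - enrollment 2 (Nate): course_id=6 -> matches Linear Algebra
  - enrollment 3 (Leo): course_id=6 -> matches Linear Algebra
  - enrollment 4 (Ivan): course_id=6 -> matches Linear Algebra
  - enrollment 5 (Olivia): course_id=1 -> matches Discrete Math
  - enrollment 6 (Eve): course_id=NULL, no match -> dropped
  - enrollment 7 (Sam): course_id=NULL, no match -> dropped
  - enrollment 8 (Alice): course_id=3 -> matches Databases
So 2 of 8 rows are dropped.

SQL:
SELECT a.student, b.title AS course
FROM enrollments a
INNER JOIN courses b ON a.course_id = b.id

Result:
student | course        
--------+---------------
Quinn   | Linear Algebra
Nate    | Linear Algebra
Leo     | Linear Algebra
Ivan    | Linear Algebra
Olivia  | Discrete Math 
Alice   | Databases     


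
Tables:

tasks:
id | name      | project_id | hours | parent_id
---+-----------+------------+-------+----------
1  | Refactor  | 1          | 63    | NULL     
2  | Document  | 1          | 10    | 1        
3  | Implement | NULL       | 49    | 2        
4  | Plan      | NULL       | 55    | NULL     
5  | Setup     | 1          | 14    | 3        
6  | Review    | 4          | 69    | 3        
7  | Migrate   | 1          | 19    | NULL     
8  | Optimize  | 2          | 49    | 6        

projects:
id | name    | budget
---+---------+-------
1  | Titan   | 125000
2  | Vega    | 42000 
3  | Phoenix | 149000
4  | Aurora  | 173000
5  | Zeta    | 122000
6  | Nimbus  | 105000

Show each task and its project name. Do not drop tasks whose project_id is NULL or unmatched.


LEFT JOIN keeps every row from tasks (the left table); where project_id has no match in projects, the project columns become NULL. Walk through each task:
  - task 1 (Refactor): project_id=1 -> matches Titan
  - task 2 (Document): project_id=1 -> matches Titan
  - task 3 (Implement): project_id=NULL, no match -> kept with NULL
  - task 4 (Plan): project_id=NULL, no match -> kept with NULL
  - task 5 (Setup): project_id=1 -> matches Titan
  - task 6 (Review): project_id=4 -> matches Aurora
  - task 7 (Migrate): project_id=1 -> matches Titan
  - task 8 (Optimize): project_id=2 -> matches Vega
All 8 rows appear; 2 have NULL project.

SQL:
SELECT a.name, b.name AS project
FROM tasks a
LEFT JOIN projects b ON a.project_id = b.id

Result:
name      | project
----------+--------
Refactor  | Titan  
Document  | Titan  
Implement | NULL   
Plan      | NULL   
Setup     | Titan  
Review    | Aurora 
Migrate   | Titan  
Optimize  | Vega   


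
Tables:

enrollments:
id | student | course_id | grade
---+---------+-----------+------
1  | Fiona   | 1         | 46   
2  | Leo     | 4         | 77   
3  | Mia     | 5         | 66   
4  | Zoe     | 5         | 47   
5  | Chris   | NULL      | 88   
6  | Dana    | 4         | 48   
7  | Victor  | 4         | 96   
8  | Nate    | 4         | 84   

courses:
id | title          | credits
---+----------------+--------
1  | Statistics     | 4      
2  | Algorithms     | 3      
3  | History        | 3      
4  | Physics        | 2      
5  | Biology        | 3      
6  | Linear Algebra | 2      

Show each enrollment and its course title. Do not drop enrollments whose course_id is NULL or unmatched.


LEFT JOIN keeps every row from enrollments (the left table); where course_id has no match in courses, the course columns become NULL. Walk through each enrollment:
  - enrollment 1 (Fiona): course_id=1 -> matches Statistics
  - enrollment 2 (Leo): course_id=4 -> matches Physics
  - enrollment 3 (Mia): course_id=5 -> matches Biology
  - enrollment 4 (Zoe): course_id=5 -> matches Biology
  - enrollment 5 (Chris): course_id=NULL, no match -> kept with NULL
  - enrollment 6 (Dana): course_id=4 -> matches Physics
  - enrollment 7 (Victor): course_id=4 -> matches Physics
  - enrollment 8 (Nate): course_id=4 -> matches Physics
All 8 rows appear; 1 has NULL course.

SQL:
SELECT a.student, b.title AS course
FROM enrollments a
LEFT JOIN courses b ON a.course_id = b.id

Result:
student | course    
--------+-----------
Fiona   | Statistics
Leo     | Physics   
Mia     | Biology   
Zoe     | Biology   
Chris   | NULL      
Dana    | Physics   
Victor  | Physics   
Nate    | Physics   


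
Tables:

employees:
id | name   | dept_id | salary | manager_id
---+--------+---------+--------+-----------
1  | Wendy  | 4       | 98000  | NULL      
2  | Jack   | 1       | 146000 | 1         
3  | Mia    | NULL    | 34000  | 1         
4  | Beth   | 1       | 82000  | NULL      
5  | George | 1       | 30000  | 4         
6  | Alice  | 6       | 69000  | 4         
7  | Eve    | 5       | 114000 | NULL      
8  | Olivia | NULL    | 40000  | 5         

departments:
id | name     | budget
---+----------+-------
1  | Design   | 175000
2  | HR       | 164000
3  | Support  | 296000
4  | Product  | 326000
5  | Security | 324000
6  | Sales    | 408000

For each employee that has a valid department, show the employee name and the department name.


INNER JOIN keeps only employees rows whose dept_id matches an id in departments. Walk through each employee:
  - employee 1 (Wendy): dept_id=4 -> matches Product
  - employee 2 (Jack): dept_id=1 -> matches Design
  - employee 3 (Mia): dept_id=NULL, no match -> dropped
  - employee 4 (Beth): dept_id=1 -> matches Design
  - employee 5 (George): dept_id=1 -> matches Design
  - employee 6 (Alice): dept_id=6 -> matches Sales
  - employee 7 (Eve): dept_id=5 -> matches Security
  - employee 8 (Olivia): dept_id=NULL, no match -> dropped
So 2 of 8 rows are dropped.

SQL:
SELECT a.name, b.name AS department
FROM employees a
INNER JOIN departments b ON a.dept_id = b.id

Result:
name   | department
-------+-----------
Wendy  | Product   
Jack   | Design    
Beth   | Design    
George | Design    
Alice  | Sales     
Eve    | Security  


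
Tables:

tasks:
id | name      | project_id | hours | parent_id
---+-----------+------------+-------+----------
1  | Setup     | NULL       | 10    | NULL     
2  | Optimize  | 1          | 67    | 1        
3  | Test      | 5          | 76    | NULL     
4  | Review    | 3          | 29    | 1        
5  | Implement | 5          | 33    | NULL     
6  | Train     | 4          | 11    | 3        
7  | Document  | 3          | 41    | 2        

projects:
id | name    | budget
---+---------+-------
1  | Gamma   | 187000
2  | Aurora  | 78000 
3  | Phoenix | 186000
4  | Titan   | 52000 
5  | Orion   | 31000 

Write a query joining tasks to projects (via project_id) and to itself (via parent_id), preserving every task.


Two LEFT JOINs from the same base table tasks: one to projects via project_id, one to tasks itself via parent_id. Both are LEFT so every task is preserved.
Match against projects:
  - task 1 (Setup): project_id=NULL, no match -> kept with NULL
  - task 2 (Optimize): project_id=1 -> matches Gamma
  - task 3 (Test): project_id=5 -> matches Orion
  - task 4 (Review): project_id=3 -> matches Phoenix
  - task 5 (Implement): project_id=5 -> matches Orion
  - task 6 (Train): project_id=4 -> matches Titan
  - task 7 (Document): project_id=3 -> matches Phoenix
Match against tasks (self):
  - task 1 (Setup): parent_id=NULL -> NULL
  - task 2 (Optimize): parent_id=1 -> Setup
  - task 3 (Test): parent_id=NULL -> NULL
  - task 4 (Review): parent_id=1 -> Setup
  - task 5 (Implement): parent_id=NULL -> NULL
  - task 6 (Train): parent_id=3 -> Test
  - task 7 (Document): parent_id=2 -> Optimize

SQL:
SELECT a.name, b.name AS project, c.name AS parent
FROM tasks a
LEFT JOIN projects b ON a.project_id = b.id
LEFT JOIN tasks c ON a.parent_id = c.id

Result:
name      | project | parent  
----------+---------+---------
Setup     | NULL    | NULL    
Optimize  | Gamma   | Setup   
Test      | Orion   | NULL    
Review    | Phoenix | Setup   
Implement | Orion   | NULL    
Train     | Titan   | Test    
Document  | Phoenix | Optimize
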